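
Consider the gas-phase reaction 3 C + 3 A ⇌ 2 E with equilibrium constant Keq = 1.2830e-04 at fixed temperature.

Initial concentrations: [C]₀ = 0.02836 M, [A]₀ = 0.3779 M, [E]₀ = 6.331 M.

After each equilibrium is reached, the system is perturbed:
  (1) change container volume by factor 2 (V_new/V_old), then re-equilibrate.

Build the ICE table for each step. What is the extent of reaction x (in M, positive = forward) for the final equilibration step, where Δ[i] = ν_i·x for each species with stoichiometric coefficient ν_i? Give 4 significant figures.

Q₀ = 3.2561e+07 vs Keq = 1.2830e-04 ⇒ Q>K, reverse
Step 1:
                  C         A         E
  init      0.02836    0.3779     6.331
  Δ           5.809     5.809    -3.873
  eq          5.837     6.187     2.458
  solve Keq expr → x = -1.936; check Q = 1.2830e-04
Then change container volume by factor 2 (V_new/V_old).
Step 2:
                  C         A         E
  init        2.919     3.093     1.229
  Δ          0.8616    0.8616   -0.5744
  eq           3.78     3.955    0.6548
  solve Keq expr → x = -0.2872; check Q = 1.2830e-04

x = -0.2872 M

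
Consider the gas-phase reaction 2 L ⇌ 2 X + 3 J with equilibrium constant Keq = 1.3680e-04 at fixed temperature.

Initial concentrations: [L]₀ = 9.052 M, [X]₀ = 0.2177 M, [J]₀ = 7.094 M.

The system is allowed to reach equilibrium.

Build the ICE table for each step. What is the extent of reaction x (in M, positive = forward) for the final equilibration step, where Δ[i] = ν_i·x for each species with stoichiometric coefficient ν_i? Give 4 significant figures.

x = -0.1058 M

Q₀ = 0.2065 vs Keq = 1.3680e-04 ⇒ Q>K, reverse
Step 1:
                  L         X         J
  I           9.052    0.2177     7.094
  C          0.2116   -0.2116   -0.3173
  E           9.264  0.006142     6.777
  solve Keq expr → x = -0.1058; check Q = 1.3680e-04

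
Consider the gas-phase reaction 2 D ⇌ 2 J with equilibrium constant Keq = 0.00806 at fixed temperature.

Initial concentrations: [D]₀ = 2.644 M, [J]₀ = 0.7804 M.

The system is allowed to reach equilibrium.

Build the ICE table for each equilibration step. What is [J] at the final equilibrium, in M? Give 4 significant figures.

[J]_eq = 0.2821 M

Q₀ = 0.08712 vs Keq = 0.00806 ⇒ Q>K, reverse
Step 1:
                    D           J
  I             2.644      0.7804
  C            0.4983     -0.4983
  E             3.142      0.2821
  solve Keq expr → x = -0.2491; check Q = 0.00806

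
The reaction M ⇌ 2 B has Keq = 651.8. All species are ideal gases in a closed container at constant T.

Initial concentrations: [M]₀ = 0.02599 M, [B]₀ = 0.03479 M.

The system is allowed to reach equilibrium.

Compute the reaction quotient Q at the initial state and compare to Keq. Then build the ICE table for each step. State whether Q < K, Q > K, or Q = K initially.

Q₀ = 0.04657; Q < K (proceeds forward)

Q₀ = 0.04657 vs Keq = 651.8 ⇒ Q<K, forward
Step 1:
                    M           B
  Initial     0.02599     0.03479
  Change     -0.02598     0.05196
  Equil    1.1545e-05     0.08675
  solve Keq expr → x = 0.02598; check Q = 651.8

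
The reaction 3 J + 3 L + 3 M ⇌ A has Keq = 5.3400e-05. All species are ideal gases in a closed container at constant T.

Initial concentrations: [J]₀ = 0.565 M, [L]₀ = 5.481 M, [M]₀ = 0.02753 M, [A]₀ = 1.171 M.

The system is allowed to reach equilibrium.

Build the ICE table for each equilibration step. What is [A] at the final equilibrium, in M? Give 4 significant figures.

[A]_eq = 0.6584 M

Q₀ = 1890 vs Keq = 5.3400e-05 ⇒ Q>K, reverse
Step 1:
                  J         L         M         A
  init        0.565     5.481   0.02753     1.171
  Δ           1.538     1.538     1.538   -0.5126
  eq          2.103     7.019     1.565    0.6584
  solve Keq expr → x = -0.5126; check Q = 5.3400e-05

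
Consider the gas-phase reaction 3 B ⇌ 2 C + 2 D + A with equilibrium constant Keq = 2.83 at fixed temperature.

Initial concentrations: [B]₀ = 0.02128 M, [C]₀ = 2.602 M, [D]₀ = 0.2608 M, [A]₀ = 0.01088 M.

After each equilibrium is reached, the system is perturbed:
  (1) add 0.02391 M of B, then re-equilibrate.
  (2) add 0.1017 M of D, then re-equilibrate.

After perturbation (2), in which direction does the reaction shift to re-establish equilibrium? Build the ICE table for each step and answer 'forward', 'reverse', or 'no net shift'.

Q₀ = 519.9 vs Keq = 2.83 ⇒ Q>K, reverse
Step 1:
                  B         C         D         A
  init      0.02128     2.602    0.2608   0.01088
  Δ         0.02973  -0.01982  -0.01982  -0.00991
  eq        0.05101     2.582     0.241 9.7009e-04
  solve Keq expr → x = -0.00991; check Q = 2.83
Then add 0.02391 M of B.
Step 2:
                  B         C         D         A
  init      0.07492     2.582     0.241 9.7009e-04
  Δ       -0.004531  0.003021  0.003021   0.00151
  eq        0.07039     2.585     0.244   0.00248
  solve Keq expr → x = 0.00151; check Q = 2.83
Then add 0.1017 M of D.
Step 3:
                  B         C         D         A
  init      0.07039     2.585    0.3457   0.00248
  Δ        0.003154 -0.002103 -0.002103 -0.001051
  eq        0.07354     2.583    0.3436  0.001429
  solve Keq expr → x = -0.001051; check Q = 2.83

Direction: reverse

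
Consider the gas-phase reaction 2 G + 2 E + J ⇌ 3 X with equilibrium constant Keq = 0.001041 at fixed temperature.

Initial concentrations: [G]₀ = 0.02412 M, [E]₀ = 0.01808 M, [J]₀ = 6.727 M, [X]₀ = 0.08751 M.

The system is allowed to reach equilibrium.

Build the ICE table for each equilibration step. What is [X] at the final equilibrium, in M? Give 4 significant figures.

[X]_eq = 0.006093 M

Q₀ = 523.8 vs Keq = 0.001041 ⇒ Q>K, reverse
Step 1:
                    G           E           J           X
  init        0.02412     0.01808       6.727     0.08751
  Δ           0.05428     0.05428     0.02714    -0.08142
  eq           0.0784     0.07236       6.754    0.006093
  solve Keq expr → x = -0.02714; check Q = 0.001041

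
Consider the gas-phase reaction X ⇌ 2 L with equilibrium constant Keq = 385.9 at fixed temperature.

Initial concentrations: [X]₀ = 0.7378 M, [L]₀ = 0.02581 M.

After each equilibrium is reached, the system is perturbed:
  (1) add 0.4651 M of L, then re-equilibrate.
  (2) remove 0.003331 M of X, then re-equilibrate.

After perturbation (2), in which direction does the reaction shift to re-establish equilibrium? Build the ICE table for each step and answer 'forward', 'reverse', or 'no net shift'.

Q₀ = 9.0290e-04 vs Keq = 385.9 ⇒ Q<K, forward
Step 1:
                  X         L
  I          0.7378   0.02581
  C          -0.732     1.464
  E        0.005752      1.49
  solve Keq expr → x = 0.732; check Q = 385.9
Then add 0.4651 M of L.
Step 2:
                  X         L
  I        0.005752     1.955
  C         0.00407 -0.008139
  E        0.009822     1.947
  solve Keq expr → x = -0.00407; check Q = 385.9
Then remove 0.003331 M of X.
Step 3:
                  X         L
  I        0.006491     1.947
  C        0.003265  -0.00653
  E        0.009756      1.94
  solve Keq expr → x = -0.003265; check Q = 385.9

Direction: reverse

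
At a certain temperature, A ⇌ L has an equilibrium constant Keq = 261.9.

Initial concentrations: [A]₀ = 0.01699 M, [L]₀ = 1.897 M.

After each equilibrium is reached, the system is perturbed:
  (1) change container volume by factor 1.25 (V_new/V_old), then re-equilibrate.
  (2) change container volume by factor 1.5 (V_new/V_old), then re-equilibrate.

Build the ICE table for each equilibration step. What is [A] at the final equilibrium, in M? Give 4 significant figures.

[A]_eq = 0.003883 M

Q₀ = 111.7 vs Keq = 261.9 ⇒ Q<K, forward
Step 1:
                  A         L
  Initial   0.01699     1.897
  Change   -0.00971   0.00971
  Equil     0.00728     1.907
  solve Keq expr → x = 0.00971; check Q = 261.9
Then change container volume by factor 1.25 (V_new/V_old).
Step 2:
                  A         L
  Initial  0.005824     1.525
  Change          0         0
  Equil    0.005824     1.525
  solve Keq expr → x = 0; check Q = 261.9
Then change container volume by factor 1.5 (V_new/V_old).
Step 3:
                  A         L
  Initial  0.003883     1.017
  Change          0         0
  Equil    0.003883     1.017
  solve Keq expr → x = 0; check Q = 261.9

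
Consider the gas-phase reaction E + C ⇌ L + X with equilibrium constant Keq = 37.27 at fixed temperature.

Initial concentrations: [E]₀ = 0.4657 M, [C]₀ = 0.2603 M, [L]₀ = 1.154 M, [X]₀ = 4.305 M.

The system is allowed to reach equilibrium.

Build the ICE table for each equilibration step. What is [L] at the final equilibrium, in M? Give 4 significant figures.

[L]_eq = 1.14 M

Q₀ = 40.98 vs Keq = 37.27 ⇒ Q>K, reverse
Step 1:
                  E         C         L         X
  Initial    0.4657    0.2603     1.154     4.305
  Change    0.01363   0.01363  -0.01363  -0.01363
  Equil      0.4793    0.2739      1.14     4.291
  solve Keq expr → x = -0.01363; check Q = 37.27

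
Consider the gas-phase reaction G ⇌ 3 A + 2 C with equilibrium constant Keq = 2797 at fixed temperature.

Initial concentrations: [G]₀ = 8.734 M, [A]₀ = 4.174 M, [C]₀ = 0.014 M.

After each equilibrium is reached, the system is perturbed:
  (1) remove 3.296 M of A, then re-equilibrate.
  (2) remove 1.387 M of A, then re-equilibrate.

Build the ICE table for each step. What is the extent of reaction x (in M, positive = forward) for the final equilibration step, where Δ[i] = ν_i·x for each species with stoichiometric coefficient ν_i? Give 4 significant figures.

x = 0.2522 M

Q₀ = 0.001632 vs Keq = 2797 ⇒ Q<K, forward
Step 1:
                  G         A         C
  init        8.734     4.174     0.014
  Δ          -2.052     6.156     4.104
  eq          6.682     10.33     4.118
  solve Keq expr → x = 2.052; check Q = 2797
Then remove 3.296 M of A.
Step 2:
                  G         A         C
  init        6.682     7.034     4.118
  Δ         -0.5304     1.591     1.061
  eq          6.152     8.625     5.179
  solve Keq expr → x = 0.5304; check Q = 2797
Then remove 1.387 M of A.
Step 3:
                  G         A         C
  init        6.152     7.238     5.179
  Δ         -0.2522    0.7565    0.5043
  eq            5.9     7.994     5.683
  solve Keq expr → x = 0.2522; check Q = 2797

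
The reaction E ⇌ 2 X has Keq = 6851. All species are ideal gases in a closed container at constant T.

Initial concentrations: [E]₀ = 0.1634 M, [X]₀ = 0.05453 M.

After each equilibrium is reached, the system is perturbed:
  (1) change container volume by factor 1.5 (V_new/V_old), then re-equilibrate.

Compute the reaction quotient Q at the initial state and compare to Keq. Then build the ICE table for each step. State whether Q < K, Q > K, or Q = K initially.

Q₀ = 0.0182; Q < K (proceeds forward)

Q₀ = 0.0182 vs Keq = 6851 ⇒ Q<K, forward
Step 1:
                  E         X
  I          0.1634   0.05453
  C         -0.1634    0.3268
  E       2.1220e-05    0.3813
  solve Keq expr → x = 0.1634; check Q = 6851
Then change container volume by factor 1.5 (V_new/V_old).
Step 2:
                  E         X
  I       1.4147e-05    0.2542
  C       -4.7149e-06 9.4298e-06
  E       9.4319e-06    0.2542
  solve Keq expr → x = 4.7149e-06; check Q = 6851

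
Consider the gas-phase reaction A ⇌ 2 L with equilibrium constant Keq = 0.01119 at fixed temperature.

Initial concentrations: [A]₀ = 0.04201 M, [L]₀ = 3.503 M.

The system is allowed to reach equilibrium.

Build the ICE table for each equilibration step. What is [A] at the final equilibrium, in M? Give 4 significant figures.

Q₀ = 292.1 vs Keq = 0.01119 ⇒ Q>K, reverse
Step 1:
                   A          L
  init       0.04201      3.503
  Δ            1.682     -3.364
  eq           1.724     0.1389
  solve Keq expr → x = -1.682; check Q = 0.01119

[A]_eq = 1.724 M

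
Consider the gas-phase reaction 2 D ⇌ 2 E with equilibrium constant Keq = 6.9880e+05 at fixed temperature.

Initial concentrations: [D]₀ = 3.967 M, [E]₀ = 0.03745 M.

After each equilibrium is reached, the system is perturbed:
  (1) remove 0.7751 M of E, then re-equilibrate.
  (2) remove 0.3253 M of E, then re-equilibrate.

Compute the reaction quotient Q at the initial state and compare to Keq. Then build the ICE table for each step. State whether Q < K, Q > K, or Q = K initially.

Q₀ = 8.9121e-05 vs Keq = 6.9880e+05 ⇒ Q<K, forward
Step 1:
                    D           E
  Initial       3.967     0.03745
  Change       -3.962       3.962
  Equil      0.004785           4
  solve Keq expr → x = 1.981; check Q = 6.9880e+05
Then remove 0.7751 M of E.
Step 2:
                    D           E
  Initial    0.004785       3.225
  Change  -9.2611e-04  9.2611e-04
  Equil      0.003859       3.225
  solve Keq expr → x = 4.6305e-04; check Q = 6.9880e+05
Then remove 0.3253 M of E.
Step 3:
                    D           E
  Initial    0.003859         2.9
  Change  -3.8868e-04  3.8868e-04
  Equil       0.00347       2.901
  solve Keq expr → x = 1.9434e-04; check Q = 6.9880e+05

Q₀ = 8.9121e-05; Q < K (proceeds forward)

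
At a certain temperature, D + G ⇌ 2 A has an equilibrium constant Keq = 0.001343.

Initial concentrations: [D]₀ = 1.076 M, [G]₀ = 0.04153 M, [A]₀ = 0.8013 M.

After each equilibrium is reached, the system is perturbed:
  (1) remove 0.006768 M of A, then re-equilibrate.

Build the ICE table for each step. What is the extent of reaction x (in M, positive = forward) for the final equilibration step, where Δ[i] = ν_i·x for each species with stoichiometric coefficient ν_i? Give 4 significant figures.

Q₀ = 14.37 vs Keq = 0.001343 ⇒ Q>K, reverse
Step 1:
                   D          G          A
  Initial      1.076    0.04153     0.8013
  Change      0.3862     0.3862    -0.7723
  Equil        1.462     0.4277    0.02898
  solve Keq expr → x = -0.3862; check Q = 0.001343
Then remove 0.006768 M of A.
Step 2:
                   D          G          A
  Initial      1.462     0.4277    0.02221
  Change   -0.003311  -0.003311   0.006623
  Equil        1.459     0.4244    0.02883
  solve Keq expr → x = 0.003311; check Q = 0.001343

x = 0.003311 M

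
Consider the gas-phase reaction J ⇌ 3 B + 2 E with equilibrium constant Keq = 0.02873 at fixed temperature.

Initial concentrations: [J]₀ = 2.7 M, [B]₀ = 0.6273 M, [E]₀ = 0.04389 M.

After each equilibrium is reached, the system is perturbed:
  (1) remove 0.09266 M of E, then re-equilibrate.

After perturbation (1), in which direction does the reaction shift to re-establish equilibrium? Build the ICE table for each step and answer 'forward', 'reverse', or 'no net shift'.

Direction: forward

Q₀ = 1.7611e-04 vs Keq = 0.02873 ⇒ Q<K, forward
Step 1:
                   J          B          E
  Initial        2.7     0.6273    0.04389
  Change     -0.1181     0.3543     0.2362
  Equil        2.582     0.9816     0.2801
  solve Keq expr → x = 0.1181; check Q = 0.02873
Then remove 0.09266 M of E.
Step 2:
                   J          B          E
  Initial      2.582     0.9816     0.1874
  Change    -0.02893    0.08678    0.05785
  Equil        2.553      1.068     0.2453
  solve Keq expr → x = 0.02893; check Q = 0.02873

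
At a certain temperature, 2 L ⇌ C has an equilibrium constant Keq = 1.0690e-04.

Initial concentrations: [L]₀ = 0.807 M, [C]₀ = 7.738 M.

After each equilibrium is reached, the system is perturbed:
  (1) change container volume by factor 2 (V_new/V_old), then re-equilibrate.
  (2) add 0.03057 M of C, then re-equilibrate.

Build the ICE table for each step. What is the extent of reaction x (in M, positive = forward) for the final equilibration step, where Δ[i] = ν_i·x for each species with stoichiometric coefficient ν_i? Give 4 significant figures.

x = -0.03046 M

Q₀ = 11.88 vs Keq = 1.0690e-04 ⇒ Q>K, reverse
Step 1:
                   L          C
  I            0.807      7.738
  C            15.42      -7.71
  E            16.23    0.02815
  solve Keq expr → x = -7.71; check Q = 1.0690e-04
Then change container volume by factor 2 (V_new/V_old).
Step 2:
                   L          C
  I            8.113    0.01407
  C          0.01403  -0.007013
  E            8.127   0.007061
  solve Keq expr → x = -0.007013; check Q = 1.0690e-04
Then add 0.03057 M of C.
Step 3:
                   L          C
  I            8.127    0.03763
  C          0.06093   -0.03046
  E            8.188   0.007167
  solve Keq expr → x = -0.03046; check Q = 1.0690e-04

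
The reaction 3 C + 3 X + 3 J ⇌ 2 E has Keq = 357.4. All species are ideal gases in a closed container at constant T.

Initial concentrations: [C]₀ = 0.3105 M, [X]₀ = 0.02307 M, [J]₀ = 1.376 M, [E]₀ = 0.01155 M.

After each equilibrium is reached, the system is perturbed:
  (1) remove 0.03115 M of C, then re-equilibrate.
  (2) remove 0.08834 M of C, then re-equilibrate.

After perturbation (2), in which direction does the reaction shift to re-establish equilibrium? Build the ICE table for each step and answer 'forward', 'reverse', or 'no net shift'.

Direction: reverse

Q₀ = 139.3 vs Keq = 357.4 ⇒ Q<K, forward
Step 1:
                  C         X         J         E
  Initial    0.3105   0.02307     1.376   0.01155
  Change  -0.003649 -0.003649 -0.003649  0.002432
  Equil      0.3069   0.01942     1.372   0.01398
  solve Keq expr → x = 0.001216; check Q = 357.4
Then remove 0.03115 M of C.
Step 2:
                  C         X         J         E
  Initial    0.2757   0.01942     1.372   0.01398
  Change    0.00123   0.00123   0.00123 -8.2000e-04
  Equil      0.2769   0.02065     1.374   0.01316
  solve Keq expr → x = -4.1000e-04; check Q = 357.4
Then remove 0.08834 M of C.
Step 3:
                  C         X         J         E
  Initial    0.1886   0.02065     1.374   0.01316
  Change   0.004363  0.004363  0.004363 -0.002909
  Equil       0.193   0.02501     1.378   0.01025
  solve Keq expr → x = -0.001454; check Q = 357.4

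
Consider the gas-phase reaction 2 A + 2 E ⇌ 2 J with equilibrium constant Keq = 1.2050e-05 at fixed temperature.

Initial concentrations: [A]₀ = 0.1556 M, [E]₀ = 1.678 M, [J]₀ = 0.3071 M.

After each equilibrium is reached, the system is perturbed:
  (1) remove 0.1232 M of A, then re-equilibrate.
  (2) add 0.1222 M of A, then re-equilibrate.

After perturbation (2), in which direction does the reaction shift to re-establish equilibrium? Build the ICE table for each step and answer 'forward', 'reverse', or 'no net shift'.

Q₀ = 1.383 vs Keq = 1.2050e-05 ⇒ Q>K, reverse
Step 1:
                  A         E         J
  Initial    0.1556     1.678    0.3071
  Change     0.3039    0.3039   -0.3039
  Equil      0.4595     1.982  0.003162
  solve Keq expr → x = -0.152; check Q = 1.2050e-05
Then remove 0.1232 M of A.
Step 2:
                  A         E         J
  Initial    0.3363     1.982  0.003162
  Change  8.4084e-04 8.4084e-04 -8.4084e-04
  Equil      0.3372     1.983  0.002321
  solve Keq expr → x = -4.2042e-04; check Q = 1.2050e-05
Then add 0.1222 M of A.
Step 3:
                  A         E         J
  Initial    0.4594     1.983  0.002321
  Change  -8.3402e-04 -8.3402e-04 8.3402e-04
  Equil      0.4585     1.982  0.003155
  solve Keq expr → x = 4.1701e-04; check Q = 1.2050e-05

Direction: forward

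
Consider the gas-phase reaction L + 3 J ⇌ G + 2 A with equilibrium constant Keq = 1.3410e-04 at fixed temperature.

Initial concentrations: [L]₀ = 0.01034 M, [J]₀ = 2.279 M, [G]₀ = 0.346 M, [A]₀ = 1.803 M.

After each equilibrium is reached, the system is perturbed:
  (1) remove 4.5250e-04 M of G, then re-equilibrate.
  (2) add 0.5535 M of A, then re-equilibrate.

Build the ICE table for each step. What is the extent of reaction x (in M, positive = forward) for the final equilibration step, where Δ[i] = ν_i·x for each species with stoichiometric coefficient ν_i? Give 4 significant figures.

Q₀ = 9.19 vs Keq = 1.3410e-04 ⇒ Q>K, reverse
Step 1:
                   L          J          G          A
  init       0.01034      2.279      0.346      1.803
  Δ           0.3446      1.034    -0.3446    -0.6892
  eq          0.3549      3.313   0.001395      1.114
  solve Keq expr → x = -0.3446; check Q = 1.3410e-04
Then remove 4.5250e-04 M of G.
Step 2:
                   L          J          G          A
  init        0.3549      3.313 9.4250e-04      1.114
  Δ       -4.4682e-04   -0.00134 4.4682e-04 8.9365e-04
  eq          0.3545      3.311   0.001389      1.115
  solve Keq expr → x = 4.4682e-04; check Q = 1.3410e-04
Then add 0.5535 M of A.
Step 3:
                   L          J          G          A
  init        0.3545      3.311   0.001389      1.668
  Δ       7.6522e-04   0.002296 -7.6522e-04   -0.00153
  eq          0.3553      3.314 6.2410e-04      1.667
  solve Keq expr → x = -7.6522e-04; check Q = 1.3410e-04

x = -7.6522e-04 M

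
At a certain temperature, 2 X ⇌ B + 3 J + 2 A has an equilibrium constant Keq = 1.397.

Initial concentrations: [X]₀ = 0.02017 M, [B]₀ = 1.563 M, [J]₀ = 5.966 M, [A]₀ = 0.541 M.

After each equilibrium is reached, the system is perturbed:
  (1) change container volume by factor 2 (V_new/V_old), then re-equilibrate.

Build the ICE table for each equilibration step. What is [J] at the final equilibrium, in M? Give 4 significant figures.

Q₀ = 2.3878e+05 vs Keq = 1.397 ⇒ Q>K, reverse
Step 1:
                   X          B          J          A
  Initial    0.02017      1.563      5.966      0.541
  Change      0.4964    -0.2482    -0.7446    -0.4964
  Equil       0.5165      1.315      5.221    0.04463
  solve Keq expr → x = -0.2482; check Q = 1.397
Then change container volume by factor 2 (V_new/V_old).
Step 2:
                   X          B          J          A
  Initial     0.2583     0.6574      2.611    0.02231
  Change    -0.04673    0.02336    0.07009    0.04673
  Equil       0.2115     0.6808      2.681    0.06904
  solve Keq expr → x = 0.02336; check Q = 1.397

[J]_eq = 2.681 M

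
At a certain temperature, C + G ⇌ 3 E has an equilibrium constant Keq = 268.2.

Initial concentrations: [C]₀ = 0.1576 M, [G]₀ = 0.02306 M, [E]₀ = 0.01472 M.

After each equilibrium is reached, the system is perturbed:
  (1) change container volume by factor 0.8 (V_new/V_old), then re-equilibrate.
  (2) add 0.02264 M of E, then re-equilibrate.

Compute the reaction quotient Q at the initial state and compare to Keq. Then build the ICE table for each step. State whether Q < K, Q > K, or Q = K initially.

Q₀ = 8.7762e-04 vs Keq = 268.2 ⇒ Q<K, forward
Step 1:
                   C          G          E
  Initial     0.1576    0.02306    0.01472
  Change    -0.02304   -0.02304    0.06913
  Equil       0.1346 1.6337e-05    0.08385
  solve Keq expr → x = 0.02304; check Q = 268.2
Then change container volume by factor 0.8 (V_new/V_old).
Step 2:
                   C          G          E
  Initial     0.1682 2.0421e-05     0.1048
  Change  5.0933e-06 5.0933e-06 -1.5280e-05
  Equil       0.1682 2.5514e-05     0.1048
  solve Keq expr → x = -5.0933e-06; check Q = 268.2
Then add 0.02264 M of E.
Step 3:
                   C          G          E
  Initial     0.1682 2.5514e-05     0.1274
  Change  2.0294e-05 2.0294e-05 -6.0882e-05
  Equil       0.1682 4.5808e-05     0.1274
  solve Keq expr → x = -2.0294e-05; check Q = 268.2

Q₀ = 8.7762e-04; Q < K (proceeds forward)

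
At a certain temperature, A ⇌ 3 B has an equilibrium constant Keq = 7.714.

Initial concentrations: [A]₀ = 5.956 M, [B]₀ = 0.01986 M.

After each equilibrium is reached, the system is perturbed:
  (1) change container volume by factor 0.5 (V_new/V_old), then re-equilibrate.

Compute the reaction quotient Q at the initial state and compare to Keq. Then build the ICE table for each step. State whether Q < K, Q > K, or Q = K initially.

Q₀ = 1.3152e-06 vs Keq = 7.714 ⇒ Q<K, forward
Step 1:
                    A           B
  I             5.956     0.01986
  C            -1.108       3.324
  E             4.848       3.344
  solve Keq expr → x = 1.108; check Q = 7.714
Then change container volume by factor 0.5 (V_new/V_old).
Step 2:
                    A           B
  I             9.696       6.688
  C            0.7879      -2.364
  E             10.48       4.324
  solve Keq expr → x = -0.7879; check Q = 7.714

Q₀ = 1.3152e-06; Q < K (proceeds forward)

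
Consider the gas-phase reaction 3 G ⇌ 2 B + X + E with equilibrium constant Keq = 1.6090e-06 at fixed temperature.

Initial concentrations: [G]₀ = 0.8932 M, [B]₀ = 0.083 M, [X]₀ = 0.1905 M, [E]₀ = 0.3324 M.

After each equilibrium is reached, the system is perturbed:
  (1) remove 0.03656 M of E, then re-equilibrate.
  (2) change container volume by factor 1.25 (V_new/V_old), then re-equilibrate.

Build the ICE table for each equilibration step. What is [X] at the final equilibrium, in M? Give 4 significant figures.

Q₀ = 6.1216e-04 vs Keq = 1.6090e-06 ⇒ Q>K, reverse
Step 1:
                   G          B          X          E
  I           0.8932      0.083     0.1905     0.3324
  C           0.1154   -0.07692   -0.03846   -0.03846
  E            1.009   0.006078      0.152     0.2939
  solve Keq expr → x = -0.03846; check Q = 1.6090e-06
Then remove 0.03656 M of E.
Step 2:
                   G          B          X          E
  I            1.009   0.006078      0.152     0.2574
  C       -6.0692e-04 4.0461e-04 2.0231e-04 2.0231e-04
  E            1.008   0.006482     0.1522     0.2576
  solve Keq expr → x = 2.0231e-04; check Q = 1.6090e-06
Then change container volume by factor 1.25 (V_new/V_old).
Step 3:
                   G          B          X          E
  I           0.8064   0.005186     0.1218     0.2061
  C       -8.8708e-04 5.9139e-04 2.9569e-04 2.9569e-04
  E           0.8055   0.005777     0.1221     0.2064
  solve Keq expr → x = 2.9569e-04; check Q = 1.6090e-06

[X]_eq = 0.1221 M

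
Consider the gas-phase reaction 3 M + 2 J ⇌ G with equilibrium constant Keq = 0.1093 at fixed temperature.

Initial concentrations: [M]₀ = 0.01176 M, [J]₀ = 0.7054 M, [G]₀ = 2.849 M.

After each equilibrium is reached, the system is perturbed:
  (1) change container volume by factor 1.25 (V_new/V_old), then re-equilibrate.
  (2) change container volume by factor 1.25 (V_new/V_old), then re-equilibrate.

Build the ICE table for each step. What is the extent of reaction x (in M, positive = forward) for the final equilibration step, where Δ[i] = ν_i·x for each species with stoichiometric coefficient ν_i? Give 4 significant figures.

x = -0.09531 M

Q₀ = 3.5205e+06 vs Keq = 0.1093 ⇒ Q>K, reverse
Step 1:
                  M         J         G
  I         0.01176    0.7054     2.849
  C           1.781     1.187   -0.5936
  E           1.793     1.893     2.255
  solve Keq expr → x = -0.5936; check Q = 0.1093
Then change container volume by factor 1.25 (V_new/V_old).
Step 2:
                  M         J         G
  I           1.434     1.514     1.804
  C          0.3065    0.2043   -0.1022
  E           1.741     1.718     1.702
  solve Keq expr → x = -0.1022; check Q = 0.1093
Then change container volume by factor 1.25 (V_new/V_old).
Step 3:
                  M         J         G
  I           1.392     1.375     1.362
  C          0.2859    0.1906  -0.09531
  E           1.678     1.565     1.266
  solve Keq expr → x = -0.09531; check Q = 0.1093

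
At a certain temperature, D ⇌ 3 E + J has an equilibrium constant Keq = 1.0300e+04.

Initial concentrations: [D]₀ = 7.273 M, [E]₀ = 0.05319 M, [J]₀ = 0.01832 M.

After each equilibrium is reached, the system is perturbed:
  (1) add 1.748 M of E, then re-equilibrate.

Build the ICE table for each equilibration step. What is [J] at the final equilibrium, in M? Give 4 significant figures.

[J]_eq = 5.004 M

Q₀ = 3.7905e-07 vs Keq = 1.0300e+04 ⇒ Q<K, forward
Step 1:
                  D         E         J
  Initial     7.273   0.05319   0.01832
  Change     -5.252     15.76     5.252
  Equil       2.021     15.81      5.27
  solve Keq expr → x = 5.252; check Q = 1.0300e+04
Then add 1.748 M of E.
Step 2:
                  D         E         J
  Initial     2.021     17.56      5.27
  Change     0.2657   -0.7971   -0.2657
  Equil       2.287     16.76     5.004
  solve Keq expr → x = -0.2657; check Q = 1.0300e+04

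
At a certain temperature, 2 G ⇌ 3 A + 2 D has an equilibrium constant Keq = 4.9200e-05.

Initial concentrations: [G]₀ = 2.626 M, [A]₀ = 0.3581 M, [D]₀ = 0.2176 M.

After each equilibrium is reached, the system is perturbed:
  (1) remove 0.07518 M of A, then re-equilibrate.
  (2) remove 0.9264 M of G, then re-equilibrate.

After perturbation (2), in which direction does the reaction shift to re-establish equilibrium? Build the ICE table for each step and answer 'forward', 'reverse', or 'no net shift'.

Q₀ = 3.1531e-04 vs Keq = 4.9200e-05 ⇒ Q>K, reverse
Step 1:
                    G           A           D
  Initial       2.626      0.3581      0.2176
  Change      0.06962     -0.1044    -0.06962
  Equil         2.696      0.2537       0.148
  solve Keq expr → x = -0.03481; check Q = 4.9200e-05
Then remove 0.07518 M of A.
Step 2:
                    G           A           D
  Initial       2.696      0.1785       0.148
  Change     -0.02964     0.04446     0.02964
  Equil         2.666       0.223      0.1776
  solve Keq expr → x = 0.01482; check Q = 4.9200e-05
Then remove 0.9264 M of G.
Step 3:
                    G           A           D
  Initial        1.74       0.223      0.1776
  Change       0.0242    -0.03631     -0.0242
  Equil         1.764      0.1867      0.1534
  solve Keq expr → x = -0.0121; check Q = 4.9200e-05

Direction: reverse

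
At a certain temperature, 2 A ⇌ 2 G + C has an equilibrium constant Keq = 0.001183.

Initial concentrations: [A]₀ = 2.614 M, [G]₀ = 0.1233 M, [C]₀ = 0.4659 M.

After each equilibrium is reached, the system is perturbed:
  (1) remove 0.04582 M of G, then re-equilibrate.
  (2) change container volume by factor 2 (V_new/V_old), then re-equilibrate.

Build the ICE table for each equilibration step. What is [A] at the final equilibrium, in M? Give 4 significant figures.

Q₀ = 0.001037 vs Keq = 0.001183 ⇒ Q<K, forward
Step 1:
                  A         G         C
  I           2.614    0.1233    0.4659
  C       -0.007515  0.007515  0.003757
  E           2.606    0.1308    0.4697
  solve Keq expr → x = 0.003757; check Q = 0.001183
Then remove 0.04582 M of G.
Step 2:
                  A         G         C
  I           2.606   0.08499    0.4697
  C        -0.04104   0.04104   0.02052
  E           2.565     0.126    0.4902
  solve Keq expr → x = 0.02052; check Q = 0.001183
Then change container volume by factor 2 (V_new/V_old).
Step 3:
                  A         G         C
  I           1.283   0.06302    0.2451
  C        -0.02258   0.02258   0.01129
  E            1.26    0.0856    0.2564
  solve Keq expr → x = 0.01129; check Q = 0.001183

[A]_eq = 1.26 M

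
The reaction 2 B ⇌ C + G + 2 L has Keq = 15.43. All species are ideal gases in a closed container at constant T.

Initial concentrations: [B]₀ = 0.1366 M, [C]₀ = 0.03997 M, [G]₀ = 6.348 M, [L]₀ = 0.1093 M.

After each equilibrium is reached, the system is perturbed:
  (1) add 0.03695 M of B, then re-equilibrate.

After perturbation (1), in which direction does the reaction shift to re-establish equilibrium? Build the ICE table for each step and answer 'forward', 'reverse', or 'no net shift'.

Q₀ = 0.1624 vs Keq = 15.43 ⇒ Q<K, forward
Step 1:
                    B           C           G           L
  I            0.1366     0.03997       6.348      0.1093
  C          -0.09707     0.04854     0.04854     0.09707
  E           0.03953     0.08851       6.397      0.2064
  solve Keq expr → x = 0.04854; check Q = 15.43
Then add 0.03695 M of B.
Step 2:
                    B           C           G           L
  I           0.07648     0.08851       6.397      0.2064
  C          -0.02809     0.01404     0.01404     0.02809
  E           0.04839      0.1025       6.411      0.2345
  solve Keq expr → x = 0.01404; check Q = 15.43

Direction: forward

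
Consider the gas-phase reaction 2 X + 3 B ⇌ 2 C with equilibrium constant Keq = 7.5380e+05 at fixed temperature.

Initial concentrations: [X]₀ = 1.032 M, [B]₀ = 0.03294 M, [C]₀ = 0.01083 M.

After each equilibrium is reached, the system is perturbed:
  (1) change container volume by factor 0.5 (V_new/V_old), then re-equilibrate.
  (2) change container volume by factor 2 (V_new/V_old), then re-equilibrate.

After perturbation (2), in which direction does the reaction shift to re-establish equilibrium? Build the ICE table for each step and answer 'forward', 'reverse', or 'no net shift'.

Direction: reverse

Q₀ = 3.081 vs Keq = 7.5380e+05 ⇒ Q<K, forward
Step 1:
                    X           B           C
  init          1.032     0.03294     0.01083
  Δ          -0.02123    -0.03184     0.02123
  eq            1.011    0.001101     0.03206
  solve Keq expr → x = 0.01061; check Q = 7.5380e+05
Then change container volume by factor 0.5 (V_new/V_old).
Step 2:
                    X           B           C
  init          2.022    0.002202     0.06411
  Δ       -7.2822e-04   -0.001092  7.2822e-04
  eq            2.021    0.001109     0.06484
  solve Keq expr → x = 3.6411e-04; check Q = 7.5380e+05
Then change container volume by factor 2 (V_new/V_old).
Step 3:
                    X           B           C
  init           1.01  5.5475e-04     0.03242
  Δ        3.6411e-04  5.4616e-04 -3.6411e-04
  eq            1.011    0.001101     0.03206
  solve Keq expr → x = -1.8205e-04; check Q = 7.5380e+05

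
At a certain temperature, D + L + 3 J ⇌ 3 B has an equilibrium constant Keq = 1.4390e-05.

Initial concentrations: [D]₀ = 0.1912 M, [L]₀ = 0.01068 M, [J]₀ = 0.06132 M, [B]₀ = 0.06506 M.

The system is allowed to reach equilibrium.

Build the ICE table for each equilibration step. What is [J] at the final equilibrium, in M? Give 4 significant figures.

[J]_eq = 0.1258 M

Q₀ = 584.9 vs Keq = 1.4390e-05 ⇒ Q>K, reverse
Step 1:
                    D           L           J           B
  Initial      0.1912     0.01068     0.06132     0.06506
  Change      0.02149     0.02149     0.06448    -0.06448
  Equil        0.2127     0.03217      0.1258  5.8092e-04
  solve Keq expr → x = -0.02149; check Q = 1.4390e-05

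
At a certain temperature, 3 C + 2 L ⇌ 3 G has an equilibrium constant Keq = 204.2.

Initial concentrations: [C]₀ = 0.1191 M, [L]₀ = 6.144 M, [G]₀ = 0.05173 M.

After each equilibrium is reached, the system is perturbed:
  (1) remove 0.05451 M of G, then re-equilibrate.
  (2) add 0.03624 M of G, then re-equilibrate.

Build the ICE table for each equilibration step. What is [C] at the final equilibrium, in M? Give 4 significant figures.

[C]_eq = 0.007408 M

Q₀ = 0.002171 vs Keq = 204.2 ⇒ Q<K, forward
Step 1:
                   C          L          G
  Initial     0.1191      6.144    0.05173
  Change     -0.1108   -0.07387     0.1108
  Equil     0.008295       6.07     0.1625
  solve Keq expr → x = 0.03694; check Q = 204.2
Then remove 0.05451 M of G.
Step 2:
                   C          L          G
  Initial   0.008295       6.07      0.108
  Change   -0.002646  -0.001764   0.002646
  Equil     0.005649      6.068     0.1107
  solve Keq expr → x = 8.8190e-04; check Q = 204.2
Then add 0.03624 M of G.
Step 3:
                   C          L          G
  Initial   0.005649      6.068     0.1469
  Change    0.001759   0.001173  -0.001759
  Equil     0.007408       6.07     0.1452
  solve Keq expr → x = -5.8635e-04; check Q = 204.2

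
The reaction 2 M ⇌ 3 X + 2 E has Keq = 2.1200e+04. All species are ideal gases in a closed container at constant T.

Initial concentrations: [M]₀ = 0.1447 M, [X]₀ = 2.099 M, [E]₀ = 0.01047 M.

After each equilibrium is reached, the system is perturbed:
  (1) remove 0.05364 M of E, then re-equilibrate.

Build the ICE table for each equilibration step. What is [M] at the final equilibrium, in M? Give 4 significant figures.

Q₀ = 0.04842 vs Keq = 2.1200e+04 ⇒ Q<K, forward
Step 1:
                    M           X           E
  I            0.1447       2.099     0.01047
  C            -0.141      0.2116       0.141
  E          0.003655       2.311      0.1515
  solve Keq expr → x = 0.07052; check Q = 2.1200e+04
Then remove 0.05364 M of E.
Step 2:
                    M           X           E
  I          0.003655       2.311     0.09788
  C         -0.001261    0.001891    0.001261
  E          0.002394       2.312     0.09914
  solve Keq expr → x = 6.3028e-04; check Q = 2.1200e+04

[M]_eq = 0.002394 M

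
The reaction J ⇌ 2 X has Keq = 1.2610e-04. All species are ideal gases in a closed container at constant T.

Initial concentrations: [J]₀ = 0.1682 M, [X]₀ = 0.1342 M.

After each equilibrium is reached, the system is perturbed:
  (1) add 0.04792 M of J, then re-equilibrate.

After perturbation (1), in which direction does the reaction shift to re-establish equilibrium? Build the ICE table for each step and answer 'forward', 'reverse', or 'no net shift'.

Q₀ = 0.1071 vs Keq = 1.2610e-04 ⇒ Q>K, reverse
Step 1:
                  J         X
  Initial    0.1682    0.1342
  Change    0.06439   -0.1288
  Equil      0.2326  0.005416
  solve Keq expr → x = -0.06439; check Q = 1.2610e-04
Then add 0.04792 M of J.
Step 2:
                  J         X
  Initial    0.2805  0.005416
  Change  -2.6449e-04 5.2897e-04
  Equil      0.2802  0.005945
  solve Keq expr → x = 2.6449e-04; check Q = 1.2610e-04

Direction: forward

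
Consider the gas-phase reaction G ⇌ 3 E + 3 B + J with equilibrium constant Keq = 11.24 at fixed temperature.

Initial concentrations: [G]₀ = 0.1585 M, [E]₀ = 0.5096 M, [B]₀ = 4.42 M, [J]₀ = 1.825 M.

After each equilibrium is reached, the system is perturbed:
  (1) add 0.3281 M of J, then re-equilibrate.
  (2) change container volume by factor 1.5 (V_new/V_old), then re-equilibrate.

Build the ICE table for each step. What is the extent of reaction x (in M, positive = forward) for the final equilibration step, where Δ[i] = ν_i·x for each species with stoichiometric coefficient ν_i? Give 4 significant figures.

x = 0.05019 M

Q₀ = 131.6 vs Keq = 11.24 ⇒ Q>K, reverse
Step 1:
                    G           E           B           J
  I            0.1585      0.5096        4.42       1.825
  C           0.07823     -0.2347     -0.2347    -0.07823
  E            0.2367      0.2749       4.185       1.747
  solve Keq expr → x = -0.07823; check Q = 11.24
Then add 0.3281 M of J.
Step 2:
                    G           E           B           J
  I            0.2367      0.2749       4.185       2.075
  C          0.004266     -0.0128     -0.0128   -0.004266
  E             0.241      0.2621       4.173       2.071
  solve Keq expr → x = -0.004266; check Q = 11.24
Then change container volume by factor 1.5 (V_new/V_old).
Step 3:
                    G           E           B           J
  I            0.1607      0.1747       2.782        1.38
  C          -0.05019      0.1506      0.1506     0.05019
  E            0.1105      0.3253       2.932       1.431
  solve Keq expr → x = 0.05019; check Q = 11.24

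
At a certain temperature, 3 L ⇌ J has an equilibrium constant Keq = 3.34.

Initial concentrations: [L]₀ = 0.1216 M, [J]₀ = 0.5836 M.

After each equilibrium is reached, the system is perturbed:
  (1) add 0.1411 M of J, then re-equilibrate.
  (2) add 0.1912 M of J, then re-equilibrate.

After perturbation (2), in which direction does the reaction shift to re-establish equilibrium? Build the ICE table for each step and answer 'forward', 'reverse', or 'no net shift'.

Direction: reverse

Q₀ = 324.6 vs Keq = 3.34 ⇒ Q>K, reverse
Step 1:
                   L          J
  I           0.1216     0.5836
  C           0.3921    -0.1307
  E           0.5137     0.4529
  solve Keq expr → x = -0.1307; check Q = 3.34
Then add 0.1411 M of J.
Step 2:
                   L          J
  I           0.5137      0.594
  C          0.04395   -0.01465
  E           0.5577     0.5793
  solve Keq expr → x = -0.01465; check Q = 3.34
Then add 0.1912 M of J.
Step 3:
                   L          J
  I           0.5577     0.7705
  C          0.05107   -0.01702
  E           0.6088     0.7535
  solve Keq expr → x = -0.01702; check Q = 3.34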